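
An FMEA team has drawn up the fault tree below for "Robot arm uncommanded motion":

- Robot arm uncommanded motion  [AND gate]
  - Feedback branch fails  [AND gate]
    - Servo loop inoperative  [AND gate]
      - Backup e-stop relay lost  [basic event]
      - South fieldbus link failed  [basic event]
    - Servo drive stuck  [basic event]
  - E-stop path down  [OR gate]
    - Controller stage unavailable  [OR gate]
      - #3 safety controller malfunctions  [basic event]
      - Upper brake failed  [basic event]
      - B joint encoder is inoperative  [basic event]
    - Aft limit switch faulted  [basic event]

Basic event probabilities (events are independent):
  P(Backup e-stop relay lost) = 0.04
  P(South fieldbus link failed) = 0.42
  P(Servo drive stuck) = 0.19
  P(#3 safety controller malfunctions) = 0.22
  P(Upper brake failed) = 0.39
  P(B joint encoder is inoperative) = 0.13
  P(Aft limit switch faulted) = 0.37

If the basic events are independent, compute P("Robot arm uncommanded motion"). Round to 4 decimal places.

0.0024

P(Servo loop inoperative) [AND] = 0.04 × 0.42 = 0.016800
P(Feedback branch fails) [AND] = 0.016800 × 0.19 = 0.003192
P(Controller stage unavailable) [OR] = 1 − (1−0.22) × (1−0.39) × (1−0.13) = 0.586054
P(E-stop path down) [OR] = 1 − (1−0.586054) × (1−0.37) = 0.739214
P(Robot arm uncommanded motion) [AND] = 0.003192 × 0.739214 = 0.002360
Rounded to 4 decimal places: P(Robot arm uncommanded motion) ≈ 0.0024.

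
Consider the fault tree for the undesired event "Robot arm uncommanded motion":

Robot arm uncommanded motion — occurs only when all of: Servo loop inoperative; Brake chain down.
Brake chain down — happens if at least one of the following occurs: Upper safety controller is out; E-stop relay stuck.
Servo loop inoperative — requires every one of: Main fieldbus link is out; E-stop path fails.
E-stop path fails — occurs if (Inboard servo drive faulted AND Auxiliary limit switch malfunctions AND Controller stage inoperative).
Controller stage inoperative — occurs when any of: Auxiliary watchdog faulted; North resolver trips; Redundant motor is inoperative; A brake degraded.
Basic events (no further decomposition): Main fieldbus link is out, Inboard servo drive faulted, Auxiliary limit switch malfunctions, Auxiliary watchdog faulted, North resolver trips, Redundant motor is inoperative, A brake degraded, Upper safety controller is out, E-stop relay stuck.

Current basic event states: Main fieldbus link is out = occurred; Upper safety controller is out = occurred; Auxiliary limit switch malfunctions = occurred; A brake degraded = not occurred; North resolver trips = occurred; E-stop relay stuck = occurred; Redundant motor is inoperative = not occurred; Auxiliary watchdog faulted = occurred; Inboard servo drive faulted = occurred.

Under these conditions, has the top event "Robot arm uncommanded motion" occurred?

Yes

Controller stage inoperative [OR]: Auxiliary watchdog faulted=occurs, North resolver trips=occurs, Redundant motor is inoperative=not, A brake degraded=not → at least one input occurs → occurs.
E-stop path fails [AND]: Inboard servo drive faulted=occurs, Auxiliary limit switch malfunctions=occurs, Controller stage inoperative=occurs → all inputs occur → occurs.
Servo loop inoperative [AND]: Main fieldbus link is out=occurs, E-stop path fails=occurs → all inputs occur → occurs.
Brake chain down [OR]: Upper safety controller is out=occurs, E-stop relay stuck=occurs → at least one input occurs → occurs.
Robot arm uncommanded motion [AND]: Servo loop inoperative=occurs, Brake chain down=occurs → all inputs occur → occurs.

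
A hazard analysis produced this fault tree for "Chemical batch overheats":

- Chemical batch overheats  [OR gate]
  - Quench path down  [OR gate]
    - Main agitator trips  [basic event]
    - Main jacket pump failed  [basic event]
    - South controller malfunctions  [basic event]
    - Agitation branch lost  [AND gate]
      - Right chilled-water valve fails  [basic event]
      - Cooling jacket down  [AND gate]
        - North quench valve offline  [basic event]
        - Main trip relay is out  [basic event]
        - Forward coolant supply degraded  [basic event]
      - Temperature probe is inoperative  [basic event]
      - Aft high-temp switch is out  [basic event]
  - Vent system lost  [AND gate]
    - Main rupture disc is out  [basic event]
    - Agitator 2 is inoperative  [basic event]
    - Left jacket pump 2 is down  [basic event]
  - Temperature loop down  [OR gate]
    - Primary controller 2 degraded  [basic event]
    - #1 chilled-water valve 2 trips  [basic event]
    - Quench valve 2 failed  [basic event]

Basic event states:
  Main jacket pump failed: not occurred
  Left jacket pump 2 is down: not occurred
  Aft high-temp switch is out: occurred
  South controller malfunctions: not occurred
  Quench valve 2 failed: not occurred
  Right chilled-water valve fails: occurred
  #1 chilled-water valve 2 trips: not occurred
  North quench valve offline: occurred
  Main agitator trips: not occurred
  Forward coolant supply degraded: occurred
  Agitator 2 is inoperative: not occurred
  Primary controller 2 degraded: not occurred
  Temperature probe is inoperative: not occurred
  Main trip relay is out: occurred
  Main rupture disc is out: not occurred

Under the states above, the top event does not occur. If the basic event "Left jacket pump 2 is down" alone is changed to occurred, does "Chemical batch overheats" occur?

No

Counterfactual: set "Left jacket pump 2 is down" to occurred.
Cooling jacket down [AND]: North quench valve offline=occurs, Main trip relay is out=occurs, Forward coolant supply degraded=occurs → all inputs occur → occurs.
Agitation branch lost [AND]: Right chilled-water valve fails=occurs, Cooling jacket down=occurs, Temperature probe is inoperative=not, Aft high-temp switch is out=occurs → not all inputs occur → does not occur.
Quench path down [OR]: Main agitator trips=not, Main jacket pump failed=not, South controller malfunctions=not, Agitation branch lost=not → no input occurs → does not occur.
Vent system lost [AND]: Main rupture disc is out=not, Agitator 2 is inoperative=not, Left jacket pump 2 is down=occurs → not all inputs occur → does not occur.
Temperature loop down [OR]: Primary controller 2 degraded=not, #1 chilled-water valve 2 trips=not, Quench valve 2 failed=not → no input occurs → does not occur.
Chemical batch overheats [OR]: Quench path down=not, Vent system lost=not, Temperature loop down=not → no input occurs → does not occur.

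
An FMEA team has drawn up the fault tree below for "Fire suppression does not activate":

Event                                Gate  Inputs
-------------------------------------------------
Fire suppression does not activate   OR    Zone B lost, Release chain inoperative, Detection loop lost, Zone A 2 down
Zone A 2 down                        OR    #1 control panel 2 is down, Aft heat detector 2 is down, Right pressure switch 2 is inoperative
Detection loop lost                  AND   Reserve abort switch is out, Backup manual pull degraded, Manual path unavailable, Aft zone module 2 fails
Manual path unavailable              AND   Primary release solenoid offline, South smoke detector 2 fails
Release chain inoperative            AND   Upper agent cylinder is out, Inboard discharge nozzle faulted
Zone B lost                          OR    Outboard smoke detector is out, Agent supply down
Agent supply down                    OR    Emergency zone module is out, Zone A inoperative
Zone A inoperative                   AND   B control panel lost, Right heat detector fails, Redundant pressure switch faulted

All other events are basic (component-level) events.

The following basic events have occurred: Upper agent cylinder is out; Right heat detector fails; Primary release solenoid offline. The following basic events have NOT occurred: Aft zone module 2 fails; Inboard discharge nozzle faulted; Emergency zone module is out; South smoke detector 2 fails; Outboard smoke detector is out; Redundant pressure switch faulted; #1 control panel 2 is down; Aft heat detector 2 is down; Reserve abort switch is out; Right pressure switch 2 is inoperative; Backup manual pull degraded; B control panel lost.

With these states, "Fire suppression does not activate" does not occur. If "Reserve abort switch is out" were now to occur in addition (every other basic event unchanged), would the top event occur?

Counterfactual: set "Reserve abort switch is out" to occurred.
Zone A inoperative [AND]: B control panel lost=not, Right heat detector fails=occurs, Redundant pressure switch faulted=not → not all inputs occur → does not occur.
Agent supply down [OR]: Emergency zone module is out=not, Zone A inoperative=not → no input occurs → does not occur.
Zone B lost [OR]: Outboard smoke detector is out=not, Agent supply down=not → no input occurs → does not occur.
Release chain inoperative [AND]: Upper agent cylinder is out=occurs, Inboard discharge nozzle faulted=not → not all inputs occur → does not occur.
Manual path unavailable [AND]: Primary release solenoid offline=occurs, South smoke detector 2 fails=not → not all inputs occur → does not occur.
Detection loop lost [AND]: Reserve abort switch is out=occurs, Backup manual pull degraded=not, Manual path unavailable=not, Aft zone module 2 fails=not → not all inputs occur → does not occur.
Zone A 2 down [OR]: #1 control panel 2 is down=not, Aft heat detector 2 is down=not, Right pressure switch 2 is inoperative=not → no input occurs → does not occur.
Fire suppression does not activate [OR]: Zone B lost=not, Release chain inoperative=not, Detection loop lost=not, Zone A 2 down=not → no input occurs → does not occur.

No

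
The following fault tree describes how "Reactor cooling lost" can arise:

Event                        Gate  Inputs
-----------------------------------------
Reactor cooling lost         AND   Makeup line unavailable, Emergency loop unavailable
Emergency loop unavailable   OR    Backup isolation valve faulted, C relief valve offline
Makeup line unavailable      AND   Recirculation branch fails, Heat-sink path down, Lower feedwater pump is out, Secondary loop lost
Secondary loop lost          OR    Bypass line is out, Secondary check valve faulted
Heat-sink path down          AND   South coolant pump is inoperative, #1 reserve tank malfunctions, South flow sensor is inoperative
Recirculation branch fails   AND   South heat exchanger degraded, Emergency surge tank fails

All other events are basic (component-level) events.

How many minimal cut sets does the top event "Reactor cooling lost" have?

4

Recirculation branch fails [AND]: one cut set from each child combined → 1 × 1 = 1 cut set(s).
Heat-sink path down [AND]: one cut set from each child combined → 1 × 1 × 1 = 1 cut set(s).
Secondary loop lost [OR]: union of children's cut sets → 2 cut set(s).
Makeup line unavailable [AND]: one cut set from each child combined → 1 × 1 × 1 × 2 = 2 cut set(s).
Emergency loop unavailable [OR]: union of children's cut sets → 2 cut set(s).
Reactor cooling lost [AND]: one cut set from each child combined → 2 × 2 = 4 cut set(s).
Minimal cut sets: {#1 reserve tank malfunctions, Backup isolation valve faulted, Bypass line is out, Emergency surge tank fails, Lower feedwater pump is out, South coolant pump is inoperative, South flow sensor is inoperative, South heat exchanger degraded}; {#1 reserve tank malfunctions, Bypass line is out, C relief valve offline, Emergency surge tank fails, Lower feedwater pump is out, South coolant pump is inoperative, South flow sensor is inoperative, South heat exchanger degraded}; {#1 reserve tank malfunctions, Backup isolation valve faulted, Emergency surge tank fails, Lower feedwater pump is out, Secondary check valve faulted, South coolant pump is inoperative, South flow sensor is inoperative, South heat exchanger degraded}; {#1 reserve tank malfunctions, C relief valve offline, Emergency surge tank fails, Lower feedwater pump is out, Secondary check valve faulted, South coolant pump is inoperative, South flow sensor is inoperative, South heat exchanger degraded}.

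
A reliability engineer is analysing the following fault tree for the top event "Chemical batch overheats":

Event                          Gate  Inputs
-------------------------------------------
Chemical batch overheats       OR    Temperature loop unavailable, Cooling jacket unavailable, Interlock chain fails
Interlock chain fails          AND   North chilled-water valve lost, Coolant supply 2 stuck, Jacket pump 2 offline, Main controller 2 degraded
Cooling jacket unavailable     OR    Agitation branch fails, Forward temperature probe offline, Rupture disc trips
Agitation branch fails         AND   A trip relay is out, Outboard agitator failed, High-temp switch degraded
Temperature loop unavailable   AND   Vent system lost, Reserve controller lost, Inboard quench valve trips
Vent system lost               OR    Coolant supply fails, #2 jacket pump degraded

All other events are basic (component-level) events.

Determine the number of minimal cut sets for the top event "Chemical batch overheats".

Vent system lost [OR]: union of children's cut sets → 2 cut set(s).
Temperature loop unavailable [AND]: one cut set from each child combined → 2 × 1 × 1 = 2 cut set(s).
Agitation branch fails [AND]: one cut set from each child combined → 1 × 1 × 1 = 1 cut set(s).
Cooling jacket unavailable [OR]: union of children's cut sets → 3 cut set(s).
Interlock chain fails [AND]: one cut set from each child combined → 1 × 1 × 1 × 1 = 1 cut set(s).
Chemical batch overheats [OR]: union of children's cut sets → 6 cut set(s).
Minimal cut sets: {Coolant supply fails, Inboard quench valve trips, Reserve controller lost}; {#2 jacket pump degraded, Inboard quench valve trips, Reserve controller lost}; {A trip relay is out, High-temp switch degraded, Outboard agitator failed}; {Forward temperature probe offline}; {Rupture disc trips}; {Coolant supply 2 stuck, Jacket pump 2 offline, Main controller 2 degraded, North chilled-water valve lost}.

6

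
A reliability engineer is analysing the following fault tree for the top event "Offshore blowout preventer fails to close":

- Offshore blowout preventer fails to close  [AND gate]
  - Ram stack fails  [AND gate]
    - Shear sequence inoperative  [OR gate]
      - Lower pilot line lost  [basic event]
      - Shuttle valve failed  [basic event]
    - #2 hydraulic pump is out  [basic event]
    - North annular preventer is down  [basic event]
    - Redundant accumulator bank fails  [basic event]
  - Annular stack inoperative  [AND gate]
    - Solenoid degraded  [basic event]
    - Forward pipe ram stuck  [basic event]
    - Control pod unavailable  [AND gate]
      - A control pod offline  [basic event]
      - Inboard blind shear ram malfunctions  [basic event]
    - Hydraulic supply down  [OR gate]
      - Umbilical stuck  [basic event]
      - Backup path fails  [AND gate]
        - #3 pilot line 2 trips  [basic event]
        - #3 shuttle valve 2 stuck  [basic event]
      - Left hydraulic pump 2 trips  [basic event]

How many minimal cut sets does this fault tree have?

Shear sequence inoperative [OR]: union of children's cut sets → 2 cut set(s).
Ram stack fails [AND]: one cut set from each child combined → 2 × 1 × 1 × 1 = 2 cut set(s).
Control pod unavailable [AND]: one cut set from each child combined → 1 × 1 = 1 cut set(s).
Backup path fails [AND]: one cut set from each child combined → 1 × 1 = 1 cut set(s).
Hydraulic supply down [OR]: union of children's cut sets → 3 cut set(s).
Annular stack inoperative [AND]: one cut set from each child combined → 1 × 1 × 1 × 3 = 3 cut set(s).
Offshore blowout preventer fails to close [AND]: one cut set from each child combined → 2 × 3 = 6 cut set(s).
Minimal cut sets: {#2 hydraulic pump is out, A control pod offline, Forward pipe ram stuck, Inboard blind shear ram malfunctions, Lower pilot line lost, North annular preventer is down, Redundant accumulator bank fails, Solenoid degraded, Umbilical stuck}; {#2 hydraulic pump is out, #3 pilot line 2 trips, #3 shuttle valve 2 stuck, A control pod offline, Forward pipe ram stuck, Inboard blind shear ram malfunctions, Lower pilot line lost, North annular preventer is down, Redundant accumulator bank fails, Solenoid degraded}; {#2 hydraulic pump is out, A control pod offline, Forward pipe ram stuck, Inboard blind shear ram malfunctions, Left hydraulic pump 2 trips, Lower pilot line lost, North annular preventer is down, Redundant accumulator bank fails, Solenoid degraded}; {#2 hydraulic pump is out, A control pod offline, Forward pipe ram stuck, Inboard blind shear ram malfunctions, North annular preventer is down, Redundant accumulator bank fails, Shuttle valve failed, Solenoid degraded, Umbilical stuck}; {#2 hydraulic pump is out, #3 pilot line 2 trips, #3 shuttle valve 2 stuck, A control pod offline, Forward pipe ram stuck, Inboard blind shear ram malfunctions, North annular preventer is down, Redundant accumulator bank fails, Shuttle valve failed, Solenoid degraded}; {#2 hydraulic pump is out, A control pod offline, Forward pipe ram stuck, Inboard blind shear ram malfunctions, Left hydraulic pump 2 trips, North annular preventer is down, Redundant accumulator bank fails, Shuttle valve failed, Solenoid degraded}.

6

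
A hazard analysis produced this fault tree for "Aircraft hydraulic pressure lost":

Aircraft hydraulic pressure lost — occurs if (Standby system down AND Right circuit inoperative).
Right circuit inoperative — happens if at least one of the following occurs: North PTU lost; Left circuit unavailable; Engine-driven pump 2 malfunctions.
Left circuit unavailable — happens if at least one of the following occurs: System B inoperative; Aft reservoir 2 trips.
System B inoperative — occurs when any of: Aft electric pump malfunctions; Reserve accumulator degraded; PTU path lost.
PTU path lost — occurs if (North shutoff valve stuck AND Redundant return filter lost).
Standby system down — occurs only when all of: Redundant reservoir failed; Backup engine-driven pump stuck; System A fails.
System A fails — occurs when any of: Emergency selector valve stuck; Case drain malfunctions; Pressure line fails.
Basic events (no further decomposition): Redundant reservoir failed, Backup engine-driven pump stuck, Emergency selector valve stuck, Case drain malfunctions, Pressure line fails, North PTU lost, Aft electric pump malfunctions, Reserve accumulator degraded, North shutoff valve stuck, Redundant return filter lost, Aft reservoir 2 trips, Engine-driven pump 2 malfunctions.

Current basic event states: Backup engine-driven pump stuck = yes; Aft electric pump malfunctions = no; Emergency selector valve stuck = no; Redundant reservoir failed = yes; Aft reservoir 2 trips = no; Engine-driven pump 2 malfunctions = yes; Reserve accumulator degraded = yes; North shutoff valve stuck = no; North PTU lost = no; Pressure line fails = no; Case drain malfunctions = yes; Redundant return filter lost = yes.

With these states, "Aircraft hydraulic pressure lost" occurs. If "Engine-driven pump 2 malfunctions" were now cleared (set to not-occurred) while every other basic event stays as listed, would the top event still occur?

Yes

Counterfactual: set "Engine-driven pump 2 malfunctions" to not occurred.
System A fails [OR]: Emergency selector valve stuck=not, Case drain malfunctions=occurs, Pressure line fails=not → at least one input occurs → occurs.
Standby system down [AND]: Redundant reservoir failed=occurs, Backup engine-driven pump stuck=occurs, System A fails=occurs → all inputs occur → occurs.
PTU path lost [AND]: North shutoff valve stuck=not, Redundant return filter lost=occurs → not all inputs occur → does not occur.
System B inoperative [OR]: Aft electric pump malfunctions=not, Reserve accumulator degraded=occurs, PTU path lost=not → at least one input occurs → occurs.
Left circuit unavailable [OR]: System B inoperative=occurs, Aft reservoir 2 trips=not → at least one input occurs → occurs.
Right circuit inoperative [OR]: North PTU lost=not, Left circuit unavailable=occurs, Engine-driven pump 2 malfunctions=not → at least one input occurs → occurs.
Aircraft hydraulic pressure lost [AND]: Standby system down=occurs, Right circuit inoperative=occurs → all inputs occur → occurs.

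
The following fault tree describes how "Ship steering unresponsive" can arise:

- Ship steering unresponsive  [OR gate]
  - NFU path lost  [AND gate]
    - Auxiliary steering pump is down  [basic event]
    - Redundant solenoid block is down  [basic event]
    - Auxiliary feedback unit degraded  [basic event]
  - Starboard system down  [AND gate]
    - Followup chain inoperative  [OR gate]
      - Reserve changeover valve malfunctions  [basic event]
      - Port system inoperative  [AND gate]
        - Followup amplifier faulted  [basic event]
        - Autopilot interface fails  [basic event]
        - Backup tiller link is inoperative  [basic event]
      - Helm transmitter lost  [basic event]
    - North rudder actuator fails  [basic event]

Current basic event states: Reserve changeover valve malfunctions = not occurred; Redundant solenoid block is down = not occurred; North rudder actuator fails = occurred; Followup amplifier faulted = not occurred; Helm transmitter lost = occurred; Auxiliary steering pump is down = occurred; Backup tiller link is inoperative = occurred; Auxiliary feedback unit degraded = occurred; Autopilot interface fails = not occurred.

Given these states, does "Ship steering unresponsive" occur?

NFU path lost [AND]: Auxiliary steering pump is down=occurs, Redundant solenoid block is down=not, Auxiliary feedback unit degraded=occurs → not all inputs occur → does not occur.
Port system inoperative [AND]: Followup amplifier faulted=not, Autopilot interface fails=not, Backup tiller link is inoperative=occurs → not all inputs occur → does not occur.
Followup chain inoperative [OR]: Reserve changeover valve malfunctions=not, Port system inoperative=not, Helm transmitter lost=occurs → at least one input occurs → occurs.
Starboard system down [AND]: Followup chain inoperative=occurs, North rudder actuator fails=occurs → all inputs occur → occurs.
Ship steering unresponsive [OR]: NFU path lost=not, Starboard system down=occurs → at least one input occurs → occurs.

Yes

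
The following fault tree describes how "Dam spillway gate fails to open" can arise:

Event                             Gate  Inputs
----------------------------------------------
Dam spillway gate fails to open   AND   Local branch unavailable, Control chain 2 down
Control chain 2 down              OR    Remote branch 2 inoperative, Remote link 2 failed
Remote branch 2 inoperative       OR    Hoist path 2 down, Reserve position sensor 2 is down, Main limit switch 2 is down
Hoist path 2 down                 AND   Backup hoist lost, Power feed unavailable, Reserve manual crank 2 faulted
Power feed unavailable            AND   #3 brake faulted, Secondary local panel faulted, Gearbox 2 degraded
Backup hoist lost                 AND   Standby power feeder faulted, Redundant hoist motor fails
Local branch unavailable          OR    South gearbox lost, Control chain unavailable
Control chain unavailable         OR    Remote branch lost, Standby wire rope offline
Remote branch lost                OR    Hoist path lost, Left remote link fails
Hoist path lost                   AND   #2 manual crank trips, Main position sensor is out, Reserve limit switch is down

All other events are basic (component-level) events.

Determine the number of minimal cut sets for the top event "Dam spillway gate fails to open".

16

Hoist path lost [AND]: one cut set from each child combined → 1 × 1 × 1 = 1 cut set(s).
Remote branch lost [OR]: union of children's cut sets → 2 cut set(s).
Control chain unavailable [OR]: union of children's cut sets → 3 cut set(s).
Local branch unavailable [OR]: union of children's cut sets → 4 cut set(s).
Backup hoist lost [AND]: one cut set from each child combined → 1 × 1 = 1 cut set(s).
Power feed unavailable [AND]: one cut set from each child combined → 1 × 1 × 1 = 1 cut set(s).
Hoist path 2 down [AND]: one cut set from each child combined → 1 × 1 × 1 = 1 cut set(s).
Remote branch 2 inoperative [OR]: union of children's cut sets → 3 cut set(s).
Control chain 2 down [OR]: union of children's cut sets → 4 cut set(s).
Dam spillway gate fails to open [AND]: one cut set from each child combined → 4 × 4 = 16 cut set(s).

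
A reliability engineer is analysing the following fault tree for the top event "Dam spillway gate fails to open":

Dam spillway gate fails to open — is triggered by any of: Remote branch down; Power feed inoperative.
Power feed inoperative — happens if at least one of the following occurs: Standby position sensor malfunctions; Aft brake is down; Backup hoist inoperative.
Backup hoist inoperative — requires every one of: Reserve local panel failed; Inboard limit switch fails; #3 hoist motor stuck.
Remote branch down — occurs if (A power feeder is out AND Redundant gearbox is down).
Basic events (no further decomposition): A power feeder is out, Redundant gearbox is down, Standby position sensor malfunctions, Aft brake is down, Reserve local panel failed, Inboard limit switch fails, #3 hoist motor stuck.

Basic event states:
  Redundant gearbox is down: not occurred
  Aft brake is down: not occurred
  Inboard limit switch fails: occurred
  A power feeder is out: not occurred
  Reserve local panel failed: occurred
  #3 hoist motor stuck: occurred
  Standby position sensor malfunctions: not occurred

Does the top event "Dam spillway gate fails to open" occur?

Remote branch down [AND]: A power feeder is out=not, Redundant gearbox is down=not → not all inputs occur → does not occur.
Backup hoist inoperative [AND]: Reserve local panel failed=occurs, Inboard limit switch fails=occurs, #3 hoist motor stuck=occurs → all inputs occur → occurs.
Power feed inoperative [OR]: Standby position sensor malfunctions=not, Aft brake is down=not, Backup hoist inoperative=occurs → at least one input occurs → occurs.
Dam spillway gate fails to open [OR]: Remote branch down=not, Power feed inoperative=occurs → at least one input occurs → occurs.

Yes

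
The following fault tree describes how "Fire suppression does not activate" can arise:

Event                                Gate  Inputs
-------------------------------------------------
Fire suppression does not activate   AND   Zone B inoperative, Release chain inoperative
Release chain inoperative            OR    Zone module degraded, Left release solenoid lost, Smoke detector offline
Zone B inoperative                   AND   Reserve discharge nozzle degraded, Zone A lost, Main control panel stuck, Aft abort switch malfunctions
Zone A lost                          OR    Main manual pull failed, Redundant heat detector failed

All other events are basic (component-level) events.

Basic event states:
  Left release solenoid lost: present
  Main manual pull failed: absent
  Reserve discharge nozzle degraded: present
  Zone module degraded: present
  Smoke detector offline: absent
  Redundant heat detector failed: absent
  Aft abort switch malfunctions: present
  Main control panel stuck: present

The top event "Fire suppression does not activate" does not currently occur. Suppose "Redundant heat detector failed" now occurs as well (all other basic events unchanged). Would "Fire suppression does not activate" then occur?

Yes

Counterfactual: set "Redundant heat detector failed" to occurred.
Zone A lost [OR]: Main manual pull failed=not, Redundant heat detector failed=occurs → at least one input occurs → occurs.
Zone B inoperative [AND]: Reserve discharge nozzle degraded=occurs, Zone A lost=occurs, Main control panel stuck=occurs, Aft abort switch malfunctions=occurs → all inputs occur → occurs.
Release chain inoperative [OR]: Zone module degraded=occurs, Left release solenoid lost=occurs, Smoke detector offline=not → at least one input occurs → occurs.
Fire suppression does not activate [AND]: Zone B inoperative=occurs, Release chain inoperative=occurs → all inputs occur → occurs.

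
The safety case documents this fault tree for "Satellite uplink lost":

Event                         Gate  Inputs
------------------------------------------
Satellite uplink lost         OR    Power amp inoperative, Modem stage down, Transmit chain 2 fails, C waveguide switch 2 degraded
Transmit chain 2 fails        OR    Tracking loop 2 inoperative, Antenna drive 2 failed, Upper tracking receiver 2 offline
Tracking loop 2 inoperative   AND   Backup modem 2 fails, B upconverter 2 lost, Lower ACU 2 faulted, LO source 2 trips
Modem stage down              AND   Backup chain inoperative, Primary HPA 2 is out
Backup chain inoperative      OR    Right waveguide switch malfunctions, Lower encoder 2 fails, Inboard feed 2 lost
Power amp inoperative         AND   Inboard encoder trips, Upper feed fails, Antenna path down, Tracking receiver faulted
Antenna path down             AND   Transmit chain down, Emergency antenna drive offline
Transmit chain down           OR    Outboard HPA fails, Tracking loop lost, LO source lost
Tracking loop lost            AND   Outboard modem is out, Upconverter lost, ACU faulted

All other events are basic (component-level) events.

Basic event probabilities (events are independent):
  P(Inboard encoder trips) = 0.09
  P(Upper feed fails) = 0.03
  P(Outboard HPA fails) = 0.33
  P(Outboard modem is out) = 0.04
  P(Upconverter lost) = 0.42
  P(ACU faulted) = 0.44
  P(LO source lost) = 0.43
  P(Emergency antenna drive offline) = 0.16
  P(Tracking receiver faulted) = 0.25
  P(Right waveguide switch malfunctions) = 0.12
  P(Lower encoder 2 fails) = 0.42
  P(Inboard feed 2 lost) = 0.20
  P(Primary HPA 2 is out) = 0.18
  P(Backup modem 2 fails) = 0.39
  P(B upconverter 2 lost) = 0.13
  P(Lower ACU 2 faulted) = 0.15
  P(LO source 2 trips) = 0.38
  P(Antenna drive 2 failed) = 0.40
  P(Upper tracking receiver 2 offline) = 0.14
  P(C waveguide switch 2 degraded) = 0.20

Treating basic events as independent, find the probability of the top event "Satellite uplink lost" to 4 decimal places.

0.6323

P(Tracking loop lost) [AND] = 0.04 × 0.42 × 0.44 = 0.007392
P(Transmit chain down) [OR] = 1 − (1−0.33) × (1−0.007392) × (1−0.43) = 0.620923
P(Antenna path down) [AND] = 0.620923 × 0.16 = 0.099348
P(Power amp inoperative) [AND] = 0.09 × 0.03 × 0.099348 × 0.25 = 0.000067
P(Backup chain inoperative) [OR] = 1 − (1−0.12) × (1−0.42) × (1−0.20) = 0.591680
P(Modem stage down) [AND] = 0.591680 × 0.18 = 0.106502
P(Tracking loop 2 inoperative) [AND] = 0.39 × 0.13 × 0.15 × 0.38 = 0.002890
P(Transmit chain 2 fails) [OR] = 1 − (1−0.002890) × (1−0.40) × (1−0.14) = 0.485491
P(Satellite uplink lost) [OR] = 1 − (1−0.000067) × (1−0.106502) × (1−0.485491) × (1−0.20) = 0.632254
Rounded to 4 decimal places: P(Satellite uplink lost) ≈ 0.6323.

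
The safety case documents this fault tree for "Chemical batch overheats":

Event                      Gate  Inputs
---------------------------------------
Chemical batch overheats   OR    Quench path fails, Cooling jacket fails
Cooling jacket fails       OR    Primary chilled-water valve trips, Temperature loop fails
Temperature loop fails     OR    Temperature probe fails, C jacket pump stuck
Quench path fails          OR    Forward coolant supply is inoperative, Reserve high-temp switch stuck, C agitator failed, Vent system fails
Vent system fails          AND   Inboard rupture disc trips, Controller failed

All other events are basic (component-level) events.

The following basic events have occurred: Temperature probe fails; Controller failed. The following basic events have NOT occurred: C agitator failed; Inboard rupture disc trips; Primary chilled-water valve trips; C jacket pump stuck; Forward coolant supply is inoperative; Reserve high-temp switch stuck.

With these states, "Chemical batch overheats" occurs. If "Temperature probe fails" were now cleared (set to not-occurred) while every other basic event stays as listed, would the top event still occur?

Counterfactual: set "Temperature probe fails" to not occurred.
Vent system fails [AND]: Inboard rupture disc trips=not, Controller failed=occurs → not all inputs occur → does not occur.
Quench path fails [OR]: Forward coolant supply is inoperative=not, Reserve high-temp switch stuck=not, C agitator failed=not, Vent system fails=not → no input occurs → does not occur.
Temperature loop fails [OR]: Temperature probe fails=not, C jacket pump stuck=not → no input occurs → does not occur.
Cooling jacket fails [OR]: Primary chilled-water valve trips=not, Temperature loop fails=not → no input occurs → does not occur.
Chemical batch overheats [OR]: Quench path fails=not, Cooling jacket fails=not → no input occurs → does not occur.

No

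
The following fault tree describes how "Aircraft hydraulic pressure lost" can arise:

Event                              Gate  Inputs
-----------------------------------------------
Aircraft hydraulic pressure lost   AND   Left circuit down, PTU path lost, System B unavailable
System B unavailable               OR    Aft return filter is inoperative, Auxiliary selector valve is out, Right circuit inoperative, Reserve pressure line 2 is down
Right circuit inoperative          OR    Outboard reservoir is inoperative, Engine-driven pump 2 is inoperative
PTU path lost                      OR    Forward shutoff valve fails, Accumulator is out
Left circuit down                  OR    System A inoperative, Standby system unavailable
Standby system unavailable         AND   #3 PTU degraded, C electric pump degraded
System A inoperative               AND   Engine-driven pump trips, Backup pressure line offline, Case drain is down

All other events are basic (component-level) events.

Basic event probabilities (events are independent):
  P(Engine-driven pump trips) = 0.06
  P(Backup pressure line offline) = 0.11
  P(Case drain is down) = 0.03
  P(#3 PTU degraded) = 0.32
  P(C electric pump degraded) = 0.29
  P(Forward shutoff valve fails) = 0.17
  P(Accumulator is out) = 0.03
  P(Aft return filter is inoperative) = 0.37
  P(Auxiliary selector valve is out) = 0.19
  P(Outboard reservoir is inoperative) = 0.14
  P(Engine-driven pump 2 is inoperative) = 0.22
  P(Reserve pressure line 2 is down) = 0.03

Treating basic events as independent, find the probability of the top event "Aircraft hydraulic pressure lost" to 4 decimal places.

P(System A inoperative) [AND] = 0.06 × 0.11 × 0.03 = 0.000198
P(Standby system unavailable) [AND] = 0.32 × 0.29 = 0.092800
P(Left circuit down) [OR] = 1 − (1−0.000198) × (1−0.092800) = 0.092980
P(PTU path lost) [OR] = 1 − (1−0.17) × (1−0.03) = 0.194900
P(Right circuit inoperative) [OR] = 1 − (1−0.14) × (1−0.22) = 0.329200
P(System B unavailable) [OR] = 1 − (1−0.37) × (1−0.19) × (1−0.329200) × (1−0.03) = 0.667960
P(Aircraft hydraulic pressure lost) [AND] = 0.092980 × 0.194900 × 0.667960 = 0.012105
Rounded to 4 decimal places: P(Aircraft hydraulic pressure lost) ≈ 0.0121.

0.0121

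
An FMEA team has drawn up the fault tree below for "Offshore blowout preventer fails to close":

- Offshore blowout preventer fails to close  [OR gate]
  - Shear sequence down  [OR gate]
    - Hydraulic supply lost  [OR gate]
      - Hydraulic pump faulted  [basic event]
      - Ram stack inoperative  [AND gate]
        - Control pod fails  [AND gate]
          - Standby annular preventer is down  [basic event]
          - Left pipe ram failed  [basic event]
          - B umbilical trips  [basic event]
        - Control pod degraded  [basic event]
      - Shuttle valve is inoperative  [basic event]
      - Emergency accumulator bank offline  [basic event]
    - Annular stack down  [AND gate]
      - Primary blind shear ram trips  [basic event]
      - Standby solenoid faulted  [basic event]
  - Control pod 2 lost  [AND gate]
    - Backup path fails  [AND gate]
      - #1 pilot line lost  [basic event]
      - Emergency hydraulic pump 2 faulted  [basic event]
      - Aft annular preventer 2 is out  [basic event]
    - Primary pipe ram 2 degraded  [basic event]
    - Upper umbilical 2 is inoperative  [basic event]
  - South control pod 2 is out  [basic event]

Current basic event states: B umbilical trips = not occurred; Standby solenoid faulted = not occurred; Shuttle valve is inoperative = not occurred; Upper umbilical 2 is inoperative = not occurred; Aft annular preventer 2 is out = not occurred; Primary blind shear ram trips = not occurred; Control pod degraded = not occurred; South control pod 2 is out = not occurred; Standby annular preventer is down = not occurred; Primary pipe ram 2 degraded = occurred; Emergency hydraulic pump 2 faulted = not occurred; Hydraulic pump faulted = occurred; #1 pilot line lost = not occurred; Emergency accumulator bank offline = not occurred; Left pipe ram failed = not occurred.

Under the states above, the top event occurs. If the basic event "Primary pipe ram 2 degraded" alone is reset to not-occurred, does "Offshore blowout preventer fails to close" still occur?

Counterfactual: set "Primary pipe ram 2 degraded" to not occurred.
Control pod fails [AND]: Standby annular preventer is down=not, Left pipe ram failed=not, B umbilical trips=not → not all inputs occur → does not occur.
Ram stack inoperative [AND]: Control pod fails=not, Control pod degraded=not → not all inputs occur → does not occur.
Hydraulic supply lost [OR]: Hydraulic pump faulted=occurs, Ram stack inoperative=not, Shuttle valve is inoperative=not, Emergency accumulator bank offline=not → at least one input occurs → occurs.
Annular stack down [AND]: Primary blind shear ram trips=not, Standby solenoid faulted=not → not all inputs occur → does not occur.
Shear sequence down [OR]: Hydraulic supply lost=occurs, Annular stack down=not → at least one input occurs → occurs.
Backup path fails [AND]: #1 pilot line lost=not, Emergency hydraulic pump 2 faulted=not, Aft annular preventer 2 is out=not → not all inputs occur → does not occur.
Control pod 2 lost [AND]: Backup path fails=not, Primary pipe ram 2 degraded=not, Upper umbilical 2 is inoperative=not → not all inputs occur → does not occur.
Offshore blowout preventer fails to close [OR]: Shear sequence down=occurs, Control pod 2 lost=not, South control pod 2 is out=not → at least one input occurs → occurs.

Yes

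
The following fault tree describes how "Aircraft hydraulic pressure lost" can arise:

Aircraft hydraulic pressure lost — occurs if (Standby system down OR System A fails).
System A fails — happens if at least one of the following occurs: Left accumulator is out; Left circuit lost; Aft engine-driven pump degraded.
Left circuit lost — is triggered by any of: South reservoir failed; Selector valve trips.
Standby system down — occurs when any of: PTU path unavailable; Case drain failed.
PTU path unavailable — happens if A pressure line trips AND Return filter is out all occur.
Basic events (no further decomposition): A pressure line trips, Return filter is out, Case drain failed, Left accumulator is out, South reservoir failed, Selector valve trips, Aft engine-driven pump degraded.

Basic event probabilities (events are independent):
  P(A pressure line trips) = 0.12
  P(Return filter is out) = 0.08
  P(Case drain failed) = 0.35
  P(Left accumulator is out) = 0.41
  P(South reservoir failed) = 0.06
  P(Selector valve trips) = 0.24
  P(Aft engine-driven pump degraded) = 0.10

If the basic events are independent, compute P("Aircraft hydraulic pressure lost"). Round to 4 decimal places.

P(PTU path unavailable) [AND] = 0.12 × 0.08 = 0.009600
P(Standby system down) [OR] = 1 − (1−0.009600) × (1−0.35) = 0.356240
P(Left circuit lost) [OR] = 1 − (1−0.06) × (1−0.24) = 0.285600
P(System A fails) [OR] = 1 − (1−0.41) × (1−0.285600) × (1−0.10) = 0.620654
P(Aircraft hydraulic pressure lost) [OR] = 1 − (1−0.356240) × (1−0.620654) = 0.755792
Rounded to 4 decimal places: P(Aircraft hydraulic pressure lost) ≈ 0.7558.

0.7558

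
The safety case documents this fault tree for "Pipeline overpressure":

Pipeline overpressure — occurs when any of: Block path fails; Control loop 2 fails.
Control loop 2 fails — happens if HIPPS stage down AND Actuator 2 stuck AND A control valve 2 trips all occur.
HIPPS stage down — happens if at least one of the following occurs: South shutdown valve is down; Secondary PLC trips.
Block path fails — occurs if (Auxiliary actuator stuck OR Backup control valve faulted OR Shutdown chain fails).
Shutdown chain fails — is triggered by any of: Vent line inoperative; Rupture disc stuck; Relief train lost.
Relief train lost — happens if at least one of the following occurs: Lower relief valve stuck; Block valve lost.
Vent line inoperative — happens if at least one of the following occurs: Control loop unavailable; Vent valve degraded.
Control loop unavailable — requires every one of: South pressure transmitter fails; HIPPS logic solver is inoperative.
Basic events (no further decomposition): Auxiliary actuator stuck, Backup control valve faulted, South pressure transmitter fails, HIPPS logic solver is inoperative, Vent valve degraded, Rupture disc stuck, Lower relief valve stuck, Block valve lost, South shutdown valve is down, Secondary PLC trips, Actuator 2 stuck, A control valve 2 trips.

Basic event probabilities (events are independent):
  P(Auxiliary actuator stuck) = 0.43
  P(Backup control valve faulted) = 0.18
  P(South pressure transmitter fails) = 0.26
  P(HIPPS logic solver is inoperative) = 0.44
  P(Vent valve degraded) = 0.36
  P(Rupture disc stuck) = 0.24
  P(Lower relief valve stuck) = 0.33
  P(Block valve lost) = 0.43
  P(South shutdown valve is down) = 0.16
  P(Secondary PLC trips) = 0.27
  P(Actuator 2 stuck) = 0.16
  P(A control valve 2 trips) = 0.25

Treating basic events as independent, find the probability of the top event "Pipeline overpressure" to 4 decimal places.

0.9243

P(Control loop unavailable) [AND] = 0.26 × 0.44 = 0.114400
P(Vent line inoperative) [OR] = 1 − (1−0.114400) × (1−0.36) = 0.433216
P(Relief train lost) [OR] = 1 − (1−0.33) × (1−0.43) = 0.618100
P(Shutdown chain fails) [OR] = 1 − (1−0.433216) × (1−0.24) × (1−0.618100) = 0.835494
P(Block path fails) [OR] = 1 − (1−0.43) × (1−0.18) × (1−0.835494) = 0.923110
P(HIPPS stage down) [OR] = 1 − (1−0.16) × (1−0.27) = 0.386800
P(Control loop 2 fails) [AND] = 0.386800 × 0.16 × 0.25 = 0.015472
P(Pipeline overpressure) [OR] = 1 − (1−0.923110) × (1−0.015472) = 0.924300
Rounded to 4 decimal places: P(Pipeline overpressure) ≈ 0.9243.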